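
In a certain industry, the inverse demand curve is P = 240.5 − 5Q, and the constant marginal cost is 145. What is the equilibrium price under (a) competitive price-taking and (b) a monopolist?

Under competition P = MC = 145, so Q = (240.5 − 145)/5 = 19.1.
Monopoly sets MR = MC: 240.5 − 10Q = 145 ⇒ Q = 9.55, P = 240.5 − 5·9.55 = 192.75.

Competition: P = 145; Monopoly: P = 192.75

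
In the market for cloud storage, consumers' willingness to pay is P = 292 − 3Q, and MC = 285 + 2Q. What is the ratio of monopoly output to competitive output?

A monopolist chooses Q where MR = MC. MR = 292 − 6Q; setting this equal to 285 + 2Q gives Q = 0.875 and P = 289.375.
Competitive equilibrium sets price equal to marginal cost: 292 − 3Q = 285 + 2Q, so Q = 1.4 and P = 287.8.
Ratio Q_m/Q_c = 0.875/1.4 = 0.625.

Q_m/Q_c = 0.625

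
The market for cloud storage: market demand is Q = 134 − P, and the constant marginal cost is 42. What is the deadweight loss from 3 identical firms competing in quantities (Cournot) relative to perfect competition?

Inverting demand: P = 134 − Q.
Perfect competition: P = MC = 42, so 134 − Q = 42 and Q = 92.
In a 3-firm Cournot equilibrium, symmetry and the first-order condition give q = (134 − 42)/(4) = 23. So Q = 69 and P = 65.
DWL is the triangle between Q = 69 and Q = 92: ½·(92 − 69)·(65 − 42) = 264.5.

DWL = 264.5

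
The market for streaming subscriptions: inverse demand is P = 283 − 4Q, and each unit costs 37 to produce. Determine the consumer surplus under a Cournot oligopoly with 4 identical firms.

CS = 4841.28

Cournot with 4 identical firms: the symmetric best-response condition is 283 − 20q = 37. Each firm produces q = 12.3, total output Q = 49.2, price P = 86.2.
CS = ½·(283 − 86.2)·49.2 = 4841.28.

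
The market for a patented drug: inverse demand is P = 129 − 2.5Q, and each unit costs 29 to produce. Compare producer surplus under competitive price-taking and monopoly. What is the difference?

PS rises by 1000

Under competition P = MC = 29, so Q = (129 − 29)/2.5 = 40.
PS = (29 − 29)·40 = 0.
The monopolist equates marginal revenue to marginal cost: 129 − 5Q = 29, so Q = 20. From demand, P = 79.
PS = (79 − 29)·20 = 1000.
Change in producer surplus: 1000 − 0 = 1000.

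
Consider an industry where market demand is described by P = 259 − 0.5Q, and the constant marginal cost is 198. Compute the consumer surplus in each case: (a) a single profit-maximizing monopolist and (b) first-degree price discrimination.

Monopoly sets MR = MC: 259 − Q = 198 ⇒ Q = 61, P = 259 − 0.5·61 = 228.5.
CS = ½·(259 − 228.5)·61 = 930.25.
A perfectly discriminating monopolist sells every unit with P(Q) ≥ MC(Q), so output equals the competitive quantity Q = 122. Each buyer pays their reservation price, so CS = 0 and the firm captures all surplus.
CS = 0.

Monopoly: CS = 930.25; Perfect PD: CS = 0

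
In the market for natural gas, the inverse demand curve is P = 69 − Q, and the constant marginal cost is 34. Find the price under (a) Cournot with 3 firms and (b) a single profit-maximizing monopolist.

Cournot: P = 42.75; Monopoly: P = 51.5

With 3 symmetric Cournot firms, each firm's FOC gives 69 − 4q = 34, so q = 8.75, Q = 3·8.75 = 26.25, and P = 42.75.
Monopoly sets MR = MC: 69 − 2Q = 34 ⇒ Q = 17.5, P = 69 − 17.5 = 51.5.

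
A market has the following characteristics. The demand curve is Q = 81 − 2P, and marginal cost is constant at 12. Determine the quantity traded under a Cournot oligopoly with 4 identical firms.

Q = 45.6

Inverting demand: P = 40.5 − 0.5Q.
Cournot with 4 identical firms: the symmetric best-response condition is 40.5 − 2.5q = 12. Each firm produces q = 11.4, total output Q = 45.6, price P = 17.7.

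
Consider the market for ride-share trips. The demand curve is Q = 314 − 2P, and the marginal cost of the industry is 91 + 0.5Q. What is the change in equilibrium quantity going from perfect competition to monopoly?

Equilibrium quantity falls by 22

Inverting demand: P = 157 − 0.5Q.
Competitive equilibrium sets price equal to marginal cost: 157 − 0.5Q = 91 + 0.5Q, so Q = 66 and P = 124.
A monopolist chooses Q where MR = MC. MR = 157 − Q; setting this equal to 91 + 0.5Q gives Q = 44 and P = 135.
Change in equilibrium quantity: 44 − 66 = −22.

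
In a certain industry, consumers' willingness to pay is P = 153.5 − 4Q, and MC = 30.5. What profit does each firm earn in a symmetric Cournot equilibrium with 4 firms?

π_i = 151.29

Cournot with 4 identical firms: the symmetric best-response condition is 153.5 − 20q = 30.5. Each firm produces q = 6.15, total output Q = 24.6, price P = 55.1.
Each firm's profit = (55.1 − 30.5)·6.15 = 151.29.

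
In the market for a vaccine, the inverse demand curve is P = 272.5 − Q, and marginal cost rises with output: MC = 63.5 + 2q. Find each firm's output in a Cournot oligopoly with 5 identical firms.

q_i = 26.125

With 5 symmetric Cournot firms, each firm's FOC gives 272.5 − 6q = 63.5 + 2q, so q = 26.125, Q = 5·26.125 = 130.625, and P = 141.875.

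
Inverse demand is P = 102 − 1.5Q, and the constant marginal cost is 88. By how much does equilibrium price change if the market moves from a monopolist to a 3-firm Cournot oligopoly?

The monopolist equates marginal revenue to marginal cost: 102 − 3Q = 88, so Q = 14/3. From demand, P = 95.
In a 3-firm Cournot equilibrium, symmetry and the first-order condition give q = (102 − 88)/(6) = 7/3. So Q = 7 and P = 91.5.
Change in equilibrium price: 91.5 − 95 = −3.5.

Equilibrium price falls by 3.5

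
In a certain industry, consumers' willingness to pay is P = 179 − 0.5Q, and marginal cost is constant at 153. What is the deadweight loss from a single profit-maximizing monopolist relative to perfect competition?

DWL = 169

Perfect competition: P = MC = 153, so 179 − 0.5Q = 153 and Q = 52.
Monopoly sets MR = MC: 179 − Q = 153 ⇒ Q = 26, P = 179 − 0.5·26 = 166.
DWL is the triangle between Q = 26 and Q = 52: ½·(52 − 26)·(166 − 153) = 169.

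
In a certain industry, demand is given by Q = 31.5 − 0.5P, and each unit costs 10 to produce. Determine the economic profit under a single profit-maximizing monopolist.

Profit = 351.125

Inverting demand: P = 63 − 2Q.
The monopolist equates marginal revenue to marginal cost: 63 − 4Q = 10, so Q = 13.25. From demand, P = 36.5.
Profit = (36.5 − 10)·13.25 = 351.125.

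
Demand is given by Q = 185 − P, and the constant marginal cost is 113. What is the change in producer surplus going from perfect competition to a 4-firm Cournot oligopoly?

Inverting demand: P = 185 − Q.
Competitive firms price at marginal cost: P = 113, giving Q = 72.
PS = (113 − 113)·72 = 0.
Cournot with 4 identical firms: the symmetric best-response condition is 185 − 5q = 113. Each firm produces q = 14.4, total output Q = 57.6, price P = 127.4.
PS = (127.4 − 113)·57.6 = 829.44.
Change in producer surplus: 829.44 − 0 = 829.44.

Producer surplus rises by 829.44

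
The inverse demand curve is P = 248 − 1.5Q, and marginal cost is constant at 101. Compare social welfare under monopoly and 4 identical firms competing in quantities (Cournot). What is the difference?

Monopoly sets MR = MC: 248 − 3Q = 101 ⇒ Q = 49, P = 248 − 1.5·49 = 174.5.
CS = ½·(248 − 174.5)·49 = 1800.75; PS = (174.5 − 101)·49 = 3601.5; TS = 5402.25.
In a 4-firm Cournot equilibrium, symmetry and the first-order condition give q = (248 − 101)/(7.5) = 19.6. So Q = 78.4 and P = 130.4.
CS = ½·(248 − 130.4)·78.4 = 4609.92; PS = (130.4 − 101)·78.4 = 2304.96; TS = 6914.88.
Change in social welfare: 6914.88 − 5402.25 = 1512.63.

Social welfare rises by 1512.63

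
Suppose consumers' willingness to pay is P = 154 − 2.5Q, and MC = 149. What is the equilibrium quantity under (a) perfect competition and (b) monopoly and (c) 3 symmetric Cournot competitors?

Competition: Q = 2; Monopoly: Q = 1; Cournot: Q = 1.5

Perfect competition: P = MC = 149, so 154 − 2.5Q = 149 and Q = 2.
A monopolist chooses Q where MR = MC. MR = 154 − 5Q; setting this equal to 149 gives Q = 1 and P = 151.5.
With 3 symmetric Cournot firms, each firm's FOC gives 154 − 10q = 149, so q = 0.5, Q = 3·0.5 = 1.5, and P = 150.25.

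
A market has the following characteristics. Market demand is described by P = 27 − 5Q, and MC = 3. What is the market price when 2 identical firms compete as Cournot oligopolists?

P = 11

Cournot with 2 identical firms: the symmetric best-response condition is 27 − 15q = 3. Each firm produces q = 1.6, total output Q = 3.2, price P = 11.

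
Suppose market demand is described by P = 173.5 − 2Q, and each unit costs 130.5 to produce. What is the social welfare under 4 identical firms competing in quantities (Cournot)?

TS = 443.76

In a 4-firm Cournot equilibrium, symmetry and the first-order condition give q = (173.5 − 130.5)/(10) = 4.3. So Q = 17.2 and P = 139.1.
CS = ½·(173.5 − 139.1)·17.2 = 295.84; PS = (139.1 − 130.5)·17.2 = 147.92; TS = 443.76.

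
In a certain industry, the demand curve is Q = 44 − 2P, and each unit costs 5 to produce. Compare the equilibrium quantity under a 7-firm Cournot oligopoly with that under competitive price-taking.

Inverting demand: P = 22 − 0.5Q.
Cournot with 7 identical firms: the symmetric best-response condition is 22 − 4q = 5. Each firm produces q = 4.25, total output Q = 29.75, price P = 7.125.
Perfect competition: P = MC = 5, so 22 − 0.5Q = 5 and Q = 34.

Cournot: Q = 29.75; Competition: Q = 34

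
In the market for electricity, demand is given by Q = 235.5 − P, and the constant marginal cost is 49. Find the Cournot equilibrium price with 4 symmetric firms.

P = 86.3

Inverting demand: P = 235.5 − Q.
Cournot with 4 identical firms: the symmetric best-response condition is 235.5 − 5q = 49. Each firm produces q = 37.3, total output Q = 149.2, price P = 86.3.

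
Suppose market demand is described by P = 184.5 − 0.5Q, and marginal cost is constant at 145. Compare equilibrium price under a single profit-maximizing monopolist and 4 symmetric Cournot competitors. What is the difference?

Equilibrium price falls by 11.85

Monopoly sets MR = MC: 184.5 − Q = 145 ⇒ Q = 39.5, P = 184.5 − 0.5·39.5 = 164.75.
With 4 symmetric Cournot firms, each firm's FOC gives 184.5 − 2.5q = 145, so q = 15.8, Q = 4·15.8 = 63.2, and P = 152.9.
Change in equilibrium price: 152.9 − 164.75 = −11.85.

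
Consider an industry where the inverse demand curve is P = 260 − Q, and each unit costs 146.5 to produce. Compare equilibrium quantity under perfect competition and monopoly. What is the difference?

Perfect competition: P = MC = 146.5, so 260 − Q = 146.5 and Q = 113.5.
Monopoly sets MR = MC: 260 − 2Q = 146.5 ⇒ Q = 56.75, P = 260 − 56.75 = 203.25.
Change in equilibrium quantity: 56.75 − 113.5 = −56.75.

Equilibrium quantity falls by 56.75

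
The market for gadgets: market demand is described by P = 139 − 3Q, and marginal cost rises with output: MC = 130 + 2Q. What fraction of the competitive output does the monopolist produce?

Q_m/Q_c = 0.625

A monopolist chooses Q where MR = MC. MR = 139 − 6Q; setting this equal to 130 + 2Q gives Q = 1.125 and P = 135.625.
Under competition P = MC: 139 − 3Q = 130 + 2Q ⇒ Q = 1.8, P = 133.6.
Ratio Q_m/Q_c = 1.125/1.8 = 0.625.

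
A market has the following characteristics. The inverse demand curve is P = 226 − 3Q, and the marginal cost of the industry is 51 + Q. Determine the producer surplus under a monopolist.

PS = 2187.5

The monopolist equates marginal revenue to marginal cost: 226 − 6Q = 51 + Q, so Q = 25. From demand, P = 151.
PS = P·Q − VC(Q) = 151·25 − (51·25 + ½·1·25²) = 2187.5.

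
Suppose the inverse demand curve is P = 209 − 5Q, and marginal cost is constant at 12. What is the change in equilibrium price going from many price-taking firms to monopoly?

P rises by 98.5

Perfect competition: P = MC = 12, so 209 − 5Q = 12 and Q = 39.4.
A monopolist chooses Q where MR = MC. MR = 209 − 10Q; setting this equal to 12 gives Q = 19.7 and P = 110.5.
Change in equilibrium price: 110.5 − 12 = 98.5.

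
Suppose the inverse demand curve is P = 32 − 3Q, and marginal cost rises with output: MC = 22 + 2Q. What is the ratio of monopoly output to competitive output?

A monopolist chooses Q where MR = MC. MR = 32 − 6Q; setting this equal to 22 + 2Q gives Q = 1.25 and P = 28.25.
Competitive equilibrium sets price equal to marginal cost: 32 − 3Q = 22 + 2Q, so Q = 2 and P = 26.
Ratio Q_m/Q_c = 1.25/2 = 0.625.

Q_m/Q_c = 0.625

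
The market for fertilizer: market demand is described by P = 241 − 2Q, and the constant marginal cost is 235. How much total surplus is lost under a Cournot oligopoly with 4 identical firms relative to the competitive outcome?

Under competition P = MC = 235, so Q = (241 − 235)/2 = 3.
Cournot with 4 identical firms: the symmetric best-response condition is 241 − 10q = 235. Each firm produces q = 0.6, total output Q = 2.4, price P = 236.2.
DWL is the triangle between Q = 2.4 and Q = 3: ½·(3 − 2.4)·(236.2 − 235) = 0.36.

DWL = 0.36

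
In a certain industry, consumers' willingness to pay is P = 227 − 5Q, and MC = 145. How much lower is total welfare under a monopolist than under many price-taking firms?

Total welfare falls by 168.1

Perfect competition: P = MC = 145, so 227 − 5Q = 145 and Q = 16.4.
CS = ½·(227 − 145)·16.4 = 672.4; PS = (145 − 145)·16.4 = 0; TS = 672.4.
Monopoly sets MR = MC: 227 − 10Q = 145 ⇒ Q = 8.2, P = 227 − 5·8.2 = 186.
CS = ½·(227 − 186)·8.2 = 168.1; PS = (186 − 145)·8.2 = 336.2; TS = 504.3.
Change in total welfare: 504.3 − 672.4 = −168.1.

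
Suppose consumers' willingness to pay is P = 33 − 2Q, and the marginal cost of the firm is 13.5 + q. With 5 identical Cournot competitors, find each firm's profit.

π_i = 5.625

With 5 symmetric Cournot firms, each firm's FOC gives 33 − 12q = 13.5 + q, so q = 1.5, Q = 5·1.5 = 7.5, and P = 18.
Each firm's profit = 18·1.5 − (13.5·1.5 + ½·1·1.5²) = 5.625.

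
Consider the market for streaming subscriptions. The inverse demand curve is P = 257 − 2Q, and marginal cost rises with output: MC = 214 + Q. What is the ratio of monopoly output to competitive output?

The monopolist equates marginal revenue to marginal cost: 257 − 4Q = 214 + Q, so Q = 8.6. From demand, P = 239.8.
Under competition P = MC: 257 − 2Q = 214 + Q ⇒ Q = 43/3, P = 685/3.
Ratio Q_m/Q_c = 8.6/(43/3) = 0.6.

Q_m/Q_c = 0.6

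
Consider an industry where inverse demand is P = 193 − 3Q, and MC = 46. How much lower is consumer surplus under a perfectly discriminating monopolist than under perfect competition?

Perfect competition: P = MC = 46, so 193 − 3Q = 46 and Q = 49.
CS = ½·(193 − 46)·49 = 3601.5.
Under first-degree price discrimination the firm charges each unit its demand price and produces up to where P = MC, i.e. Q = 49. Consumer surplus is zero; producer surplus equals total surplus.
CS = 0.
Change in consumer surplus: 0 − 3601.5 = −3601.5.

Consumer surplus falls by 3601.5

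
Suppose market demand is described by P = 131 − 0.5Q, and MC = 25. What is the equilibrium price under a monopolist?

P = 78

Monopoly sets MR = MC: 131 − Q = 25 ⇒ Q = 106, P = 131 − 0.5·106 = 78.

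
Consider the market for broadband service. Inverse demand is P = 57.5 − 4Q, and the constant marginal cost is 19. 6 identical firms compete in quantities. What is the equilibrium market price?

Cournot with 6 identical firms: the symmetric best-response condition is 57.5 − 28q = 19. Each firm produces q = 1.375, total output Q = 8.25, price P = 24.5.

P = 24.5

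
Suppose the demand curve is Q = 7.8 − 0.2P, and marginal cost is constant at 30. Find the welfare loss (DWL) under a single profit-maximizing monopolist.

Inverting demand: P = 39 − 5Q.
Competitive firms price at marginal cost: P = 30, giving Q = 1.8.
A monopolist chooses Q where MR = MC. MR = 39 − 10Q; setting this equal to 30 gives Q = 0.9 and P = 34.5.
DWL is the triangle between Q = 0.9 and Q = 1.8: ½·(1.8 − 0.9)·(34.5 − 30) = 2.025.

DWL = 2.025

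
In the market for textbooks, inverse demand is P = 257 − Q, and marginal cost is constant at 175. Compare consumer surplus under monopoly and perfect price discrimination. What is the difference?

Monopoly sets MR = MC: 257 − 2Q = 175 ⇒ Q = 41, P = 257 − 41 = 216.
CS = ½·(257 − 216)·41 = 840.5.
Under first-degree price discrimination the firm charges each unit its demand price and produces up to where P = MC, i.e. Q = 82. Consumer surplus is zero; producer surplus equals total surplus.
CS = 0.
Change in consumer surplus: 0 − 840.5 = −840.5.

Consumer surplus falls by 840.5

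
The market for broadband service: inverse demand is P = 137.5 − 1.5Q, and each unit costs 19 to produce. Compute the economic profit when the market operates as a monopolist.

The monopolist equates marginal revenue to marginal cost: 137.5 − 3Q = 19, so Q = 39.5. From demand, P = 78.25.
Profit = (78.25 − 19)·39.5 = 2340.375.

Profit = 2340.375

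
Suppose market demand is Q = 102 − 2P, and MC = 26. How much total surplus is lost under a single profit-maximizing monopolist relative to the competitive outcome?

DWL = 156.25

Inverting demand: P = 51 − 0.5Q.
Under competition P = MC = 26, so Q = (51 − 26)/0.5 = 50.
The monopolist equates marginal revenue to marginal cost: 51 − Q = 26, so Q = 25. From demand, P = 38.5.
DWL is the triangle between Q = 25 and Q = 50: ½·(50 − 25)·(38.5 − 26) = 156.25.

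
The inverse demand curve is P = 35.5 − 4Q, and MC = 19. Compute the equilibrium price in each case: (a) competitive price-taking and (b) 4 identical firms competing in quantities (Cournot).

Competitive firms price at marginal cost: P = 19, giving Q = 4.125.
In a 4-firm Cournot equilibrium, symmetry and the first-order condition give q = (35.5 − 19)/(20) = 0.825. So Q = 3.3 and P = 22.3.

Competition: P = 19; Cournot: P = 22.3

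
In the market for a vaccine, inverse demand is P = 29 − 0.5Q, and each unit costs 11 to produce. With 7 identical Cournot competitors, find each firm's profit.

π_i = 10.125

Cournot with 7 identical firms: the symmetric best-response condition is 29 − 4q = 11. Each firm produces q = 4.5, total output Q = 31.5, price P = 13.25.
Each firm's profit = (13.25 − 11)·4.5 = 10.125.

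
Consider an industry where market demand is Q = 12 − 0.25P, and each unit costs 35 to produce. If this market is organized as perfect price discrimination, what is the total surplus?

TS = 21.125

Inverting demand: P = 48 − 4Q.
Under first-degree price discrimination the firm charges each unit its demand price and produces up to where P = MC, i.e. Q = 3.25. Consumer surplus is zero; producer surplus equals total surplus.
TS = 21.125 (equal to competitive TS).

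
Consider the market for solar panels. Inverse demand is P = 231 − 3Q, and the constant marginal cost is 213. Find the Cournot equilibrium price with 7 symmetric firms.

P = 215.25

With 7 symmetric Cournot firms, each firm's FOC gives 231 − 24q = 213, so q = 0.75, Q = 7·0.75 = 5.25, and P = 215.25.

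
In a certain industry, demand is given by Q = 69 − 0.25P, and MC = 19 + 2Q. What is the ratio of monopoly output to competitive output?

Q_m/Q_c = 0.6

Inverting demand: P = 276 − 4Q.
The monopolist equates marginal revenue to marginal cost: 276 − 8Q = 19 + 2Q, so Q = 25.7. From demand, P = 173.2.
Under competition P = MC: 276 − 4Q = 19 + 2Q ⇒ Q = 257/6, P = 314/3.
Ratio Q_m/Q_c = 25.7/(257/6) = 0.6.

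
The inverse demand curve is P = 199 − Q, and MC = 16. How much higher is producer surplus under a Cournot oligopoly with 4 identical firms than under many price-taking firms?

Under competition P = MC = 16, so Q = (199 − 16)/1 = 183.
PS = (16 − 16)·183 = 0.
With 4 symmetric Cournot firms, each firm's FOC gives 199 − 5q = 16, so q = 36.6, Q = 4·36.6 = 146.4, and P = 52.6.
PS = (52.6 − 16)·146.4 = 5358.24.
Change in producer surplus: 5358.24 − 0 = 5358.24.

Producer surplus rises by 5358.24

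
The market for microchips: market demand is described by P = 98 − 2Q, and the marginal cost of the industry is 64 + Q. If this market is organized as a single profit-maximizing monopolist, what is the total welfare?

The monopolist equates marginal revenue to marginal cost: 98 − 4Q = 64 + Q, so Q = 6.8. From demand, P = 84.4.
CS = ½·(98 − 84.4)·6.8 = 46.24; PS = (84.4·6.8 − 64·6.8 − ½·1·6.8²) = 115.6; TS = 161.84.

TS = 161.84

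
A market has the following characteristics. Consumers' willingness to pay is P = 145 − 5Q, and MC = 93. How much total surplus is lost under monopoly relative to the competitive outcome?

Perfect competition: P = MC = 93, so 145 − 5Q = 93 and Q = 10.4.
A monopolist chooses Q where MR = MC. MR = 145 − 10Q; setting this equal to 93 gives Q = 5.2 and P = 119.
DWL is the triangle between Q = 5.2 and Q = 10.4: ½·(10.4 − 5.2)·(119 − 93) = 67.6.

DWL = 67.6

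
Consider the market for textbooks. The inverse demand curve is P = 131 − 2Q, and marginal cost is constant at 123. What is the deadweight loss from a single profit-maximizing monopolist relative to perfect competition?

DWL = 4

Perfect competition: P = MC = 123, so 131 − 2Q = 123 and Q = 4.
The monopolist equates marginal revenue to marginal cost: 131 − 4Q = 123, so Q = 2. From demand, P = 127.
DWL is the triangle between Q = 2 and Q = 4: ½·(4 − 2)·(127 − 123) = 4.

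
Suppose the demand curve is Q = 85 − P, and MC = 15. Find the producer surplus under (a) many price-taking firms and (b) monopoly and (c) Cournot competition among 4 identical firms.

Competition: PS = 0; Monopoly: PS = 1225; Cournot: PS = 784

Inverting demand: P = 85 − Q.
Competitive firms price at marginal cost: P = 15, giving Q = 70.
PS = (15 − 15)·70 = 0.
The monopolist equates marginal revenue to marginal cost: 85 − 2Q = 15, so Q = 35. From demand, P = 50.
PS = (50 − 15)·35 = 1225.
With 4 symmetric Cournot firms, each firm's FOC gives 85 − 5q = 15, so q = 14, Q = 4·14 = 56, and P = 29.
PS = (29 − 15)·56 = 784.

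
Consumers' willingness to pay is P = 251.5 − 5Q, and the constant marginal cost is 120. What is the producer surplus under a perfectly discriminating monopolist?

PS = 1729.225

With perfect price discrimination, output is the efficient level Q = 26.3 (where demand meets MC), but every buyer pays their willingness to pay: CS = 0 and PS = total surplus.
PS = ½·(251.5 − 120)·26.3 = 1729.225.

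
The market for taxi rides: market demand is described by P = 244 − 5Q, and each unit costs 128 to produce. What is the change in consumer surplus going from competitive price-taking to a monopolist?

Competitive firms price at marginal cost: P = 128, giving Q = 23.2.
CS = ½·(244 − 128)·23.2 = 1345.6.
The monopolist equates marginal revenue to marginal cost: 244 − 10Q = 128, so Q = 11.6. From demand, P = 186.
CS = ½·(244 − 186)·11.6 = 336.4.
Change in consumer surplus: 336.4 − 1345.6 = −1009.2.

CS falls by 1009.2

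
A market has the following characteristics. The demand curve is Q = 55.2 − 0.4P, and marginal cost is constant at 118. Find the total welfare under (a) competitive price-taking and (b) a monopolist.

Competition: TS = 80; Monopoly: TS = 60

Inverting demand: P = 138 − 2.5Q.
Under competition P = MC = 118, so Q = (138 − 118)/2.5 = 8.
CS = ½·(138 − 118)·8 = 80; PS = (118 − 118)·8 = 0; TS = 80.
Monopoly sets MR = MC: 138 − 5Q = 118 ⇒ Q = 4, P = 138 − 2.5·4 = 128.
CS = ½·(138 − 128)·4 = 20; PS = (128 − 118)·4 = 40; TS = 60.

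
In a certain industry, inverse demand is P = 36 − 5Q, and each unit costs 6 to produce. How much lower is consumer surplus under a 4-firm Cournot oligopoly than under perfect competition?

CS falls by 32.4

Competitive firms price at marginal cost: P = 6, giving Q = 6.
CS = ½·(36 − 6)·6 = 90.
Cournot with 4 identical firms: the symmetric best-response condition is 36 − 25q = 6. Each firm produces q = 1.2, total output Q = 4.8, price P = 12.
CS = ½·(36 − 12)·4.8 = 57.6.
Change in consumer surplus: 57.6 − 90 = −32.4.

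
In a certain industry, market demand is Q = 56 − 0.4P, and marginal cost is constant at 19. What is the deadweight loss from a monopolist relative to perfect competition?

DWL = 732.05

Inverting demand: P = 140 − 2.5Q.
Competitive firms price at marginal cost: P = 19, giving Q = 48.4.
Monopoly sets MR = MC: 140 − 5Q = 19 ⇒ Q = 24.2, P = 140 − 2.5·24.2 = 79.5.
DWL is the triangle between Q = 24.2 and Q = 48.4: ½·(48.4 − 24.2)·(79.5 − 19) = 732.05.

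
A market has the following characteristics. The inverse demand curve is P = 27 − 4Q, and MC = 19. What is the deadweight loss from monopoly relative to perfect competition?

DWL = 2

Competitive firms price at marginal cost: P = 19, giving Q = 2.
The monopolist equates marginal revenue to marginal cost: 27 − 8Q = 19, so Q = 1. From demand, P = 23.
DWL is the triangle between Q = 1 and Q = 2: ½·(2 − 1)·(23 − 19) = 2.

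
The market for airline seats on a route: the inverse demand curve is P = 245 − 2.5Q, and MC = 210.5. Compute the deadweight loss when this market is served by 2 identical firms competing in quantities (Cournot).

DWL = 26.45

Perfect competition: P = MC = 210.5, so 245 − 2.5Q = 210.5 and Q = 13.8.
Cournot with 2 identical firms: the symmetric best-response condition is 245 − 7.5q = 210.5. Each firm produces q = 4.6, total output Q = 9.2, price P = 222.
DWL is the triangle between Q = 9.2 and Q = 13.8: ½·(13.8 − 9.2)·(222 − 210.5) = 26.45.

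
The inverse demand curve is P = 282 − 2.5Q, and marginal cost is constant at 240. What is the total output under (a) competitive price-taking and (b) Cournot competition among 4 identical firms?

Competition: Q = 16.8; Cournot: Q = 13.44

Competitive firms price at marginal cost: P = 240, giving Q = 16.8.
In a 4-firm Cournot equilibrium, symmetry and the first-order condition give q = (282 − 240)/(12.5) = 3.36. So Q = 13.44 and P = 248.4.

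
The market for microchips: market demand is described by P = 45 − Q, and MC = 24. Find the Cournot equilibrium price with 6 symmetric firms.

P = 27

Cournot with 6 identical firms: the symmetric best-response condition is 45 − 7q = 24. Each firm produces q = 3, total output Q = 18, price P = 27.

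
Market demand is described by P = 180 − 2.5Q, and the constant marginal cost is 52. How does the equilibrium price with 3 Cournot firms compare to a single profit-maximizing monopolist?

Cournot: P = 84; Monopoly: P = 116

With 3 symmetric Cournot firms, each firm's FOC gives 180 − 10q = 52, so q = 12.8, Q = 3·12.8 = 38.4, and P = 84.
A monopolist chooses Q where MR = MC. MR = 180 − 5Q; setting this equal to 52 gives Q = 25.6 and P = 116.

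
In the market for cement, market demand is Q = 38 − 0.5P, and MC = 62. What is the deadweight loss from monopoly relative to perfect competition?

Inverting demand: P = 76 − 2Q.
Competitive firms price at marginal cost: P = 62, giving Q = 7.
The monopolist equates marginal revenue to marginal cost: 76 − 4Q = 62, so Q = 3.5. From demand, P = 69.
DWL is the triangle between Q = 3.5 and Q = 7: ½·(7 − 3.5)·(69 − 62) = 12.25.

DWL = 12.25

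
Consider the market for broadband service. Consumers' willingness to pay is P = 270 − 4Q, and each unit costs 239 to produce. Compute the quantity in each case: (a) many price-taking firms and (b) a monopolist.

Perfect competition: P = MC = 239, so 270 − 4Q = 239 and Q = 7.75.
The monopolist equates marginal revenue to marginal cost: 270 − 8Q = 239, so Q = 3.875. From demand, P = 254.5.

Competition: Q = 7.75; Monopoly: Q = 3.875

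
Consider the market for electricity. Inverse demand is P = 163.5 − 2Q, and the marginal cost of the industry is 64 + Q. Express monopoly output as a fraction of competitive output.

Q_m/Q_c = 0.6

A monopolist chooses Q where MR = MC. MR = 163.5 − 4Q; setting this equal to 64 + Q gives Q = 19.9 and P = 123.7.
Competitive equilibrium sets price equal to marginal cost: 163.5 − 2Q = 64 + Q, so Q = 199/6 and P = 583/6.
Ratio Q_m/Q_c = 19.9/(199/6) = 0.6.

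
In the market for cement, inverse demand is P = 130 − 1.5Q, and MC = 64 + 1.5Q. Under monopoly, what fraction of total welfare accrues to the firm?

PS/TS = 0.75

Monopoly sets MR = MC: 130 − 3Q = 64 + 1.5Q ⇒ Q = 44/3, P = 130 − 1.5·44/3 = 108.
CS = ½·(130 − 108)·44/3 = 484/3.
PS = P·Q − VC(Q) = 108·44/3 − (64·44/3 + ½·1.5·(44/3)²) = 484.
Share captured = PS/TS = 484/(1936/3) = 0.75.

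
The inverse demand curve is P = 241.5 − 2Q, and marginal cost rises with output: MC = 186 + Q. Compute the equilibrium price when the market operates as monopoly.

P = 219.3

A monopolist chooses Q where MR = MC. MR = 241.5 − 4Q; setting this equal to 186 + Q gives Q = 11.1 and P = 219.3.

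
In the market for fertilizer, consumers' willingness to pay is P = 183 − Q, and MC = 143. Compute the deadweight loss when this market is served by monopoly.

Perfect competition: P = MC = 143, so 183 − Q = 143 and Q = 40.
A monopolist chooses Q where MR = MC. MR = 183 − 2Q; setting this equal to 143 gives Q = 20 and P = 163.
DWL is the triangle between Q = 20 and Q = 40: ½·(40 − 20)·(163 − 143) = 200.

DWL = 200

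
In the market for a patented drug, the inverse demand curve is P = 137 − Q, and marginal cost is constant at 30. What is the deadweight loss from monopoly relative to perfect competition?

DWL = 1431.125

Under competition P = MC = 30, so Q = (137 − 30)/1 = 107.
Monopoly sets MR = MC: 137 − 2Q = 30 ⇒ Q = 53.5, P = 137 − 53.5 = 83.5.
DWL is the triangle between Q = 53.5 and Q = 107: ½·(107 − 53.5)·(83.5 − 30) = 1431.125.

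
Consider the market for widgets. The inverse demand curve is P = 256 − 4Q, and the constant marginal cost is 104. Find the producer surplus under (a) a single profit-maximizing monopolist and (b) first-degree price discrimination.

Monopoly: PS = 1444; Perfect PD: PS = 2888

Monopoly sets MR = MC: 256 − 8Q = 104 ⇒ Q = 19, P = 256 − 4·19 = 180.
PS = (180 − 104)·19 = 1444.
A perfectly discriminating monopolist sells every unit with P(Q) ≥ MC(Q), so output equals the competitive quantity Q = 38. Each buyer pays their reservation price, so CS = 0 and the firm captures all surplus.
PS = ½·(256 − 104)·38 = 2888.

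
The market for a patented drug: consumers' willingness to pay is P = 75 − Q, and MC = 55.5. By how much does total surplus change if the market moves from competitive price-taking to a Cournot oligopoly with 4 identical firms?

TS falls by 7.605

Under competition P = MC = 55.5, so Q = (75 − 55.5)/1 = 19.5.
CS = ½·(75 − 55.5)·19.5 = 190.125; PS = (55.5 − 55.5)·19.5 = 0; TS = 190.125.
With 4 symmetric Cournot firms, each firm's FOC gives 75 − 5q = 55.5, so q = 3.9, Q = 4·3.9 = 15.6, and P = 59.4.
CS = ½·(75 − 59.4)·15.6 = 121.68; PS = (59.4 − 55.5)·15.6 = 60.84; TS = 182.52.
Change in total surplus: 182.52 − 190.125 = −7.605.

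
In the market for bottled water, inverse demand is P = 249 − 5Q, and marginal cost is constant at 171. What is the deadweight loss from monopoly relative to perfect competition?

Under competition P = MC = 171, so Q = (249 − 171)/5 = 15.6.
A monopolist chooses Q where MR = MC. MR = 249 − 10Q; setting this equal to 171 gives Q = 7.8 and P = 210.
DWL is the triangle between Q = 7.8 and Q = 15.6: ½·(15.6 − 7.8)·(210 − 171) = 152.1.

DWL = 152.1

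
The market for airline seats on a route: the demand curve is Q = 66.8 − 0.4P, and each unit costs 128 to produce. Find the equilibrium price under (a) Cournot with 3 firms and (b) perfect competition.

Inverting demand: P = 167 − 2.5Q.
Cournot with 3 identical firms: the symmetric best-response condition is 167 − 10q = 128. Each firm produces q = 3.9, total output Q = 11.7, price P = 137.75.
Competitive firms price at marginal cost: P = 128, giving Q = 15.6.

Cournot: P = 137.75; Competition: P = 128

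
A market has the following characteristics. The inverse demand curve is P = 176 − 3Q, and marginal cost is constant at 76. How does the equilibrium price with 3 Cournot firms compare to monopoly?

In a 3-firm Cournot equilibrium, symmetry and the first-order condition give q = (176 − 76)/(12) = 25/3. So Q = 25 and P = 101.
The monopolist equates marginal revenue to marginal cost: 176 − 6Q = 76, so Q = 50/3. From demand, P = 126.

Cournot: P = 101; Monopoly: P = 126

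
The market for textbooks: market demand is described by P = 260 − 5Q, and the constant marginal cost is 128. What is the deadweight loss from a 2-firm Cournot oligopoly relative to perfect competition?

Competitive firms price at marginal cost: P = 128, giving Q = 26.4.
Cournot with 2 identical firms: the symmetric best-response condition is 260 − 15q = 128. Each firm produces q = 8.8, total output Q = 17.6, price P = 172.
DWL is the triangle between Q = 17.6 and Q = 26.4: ½·(26.4 − 17.6)·(172 − 128) = 193.6.

DWL = 193.6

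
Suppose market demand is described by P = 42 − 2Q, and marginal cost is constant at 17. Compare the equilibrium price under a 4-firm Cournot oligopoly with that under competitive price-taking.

Cournot: P = 22; Competition: P = 17

In a 4-firm Cournot equilibrium, symmetry and the first-order condition give q = (42 − 17)/(10) = 2.5. So Q = 10 and P = 22.
Competitive firms price at marginal cost: P = 17, giving Q = 12.5.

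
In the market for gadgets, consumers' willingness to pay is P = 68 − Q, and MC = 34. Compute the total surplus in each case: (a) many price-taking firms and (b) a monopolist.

Competition: TS = 578; Monopoly: TS = 433.5

Competitive firms price at marginal cost: P = 34, giving Q = 34.
CS = ½·(68 − 34)·34 = 578; PS = (34 − 34)·34 = 0; TS = 578.
A monopolist chooses Q where MR = MC. MR = 68 − 2Q; setting this equal to 34 gives Q = 17 and P = 51.
CS = ½·(68 − 51)·17 = 144.5; PS = (51 − 34)·17 = 289; TS = 433.5.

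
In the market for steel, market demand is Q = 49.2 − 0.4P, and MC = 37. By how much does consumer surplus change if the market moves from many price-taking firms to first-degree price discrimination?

Inverting demand: P = 123 − 2.5Q.
Perfect competition: P = MC = 37, so 123 − 2.5Q = 37 and Q = 34.4.
CS = ½·(123 − 37)·34.4 = 1479.2.
A perfectly discriminating monopolist sells every unit with P(Q) ≥ MC(Q), so output equals the competitive quantity Q = 34.4. Each buyer pays their reservation price, so CS = 0 and the firm captures all surplus.
CS = 0.
Change in consumer surplus: 0 − 1479.2 = −1479.2.

Consumer surplus falls by 1479.2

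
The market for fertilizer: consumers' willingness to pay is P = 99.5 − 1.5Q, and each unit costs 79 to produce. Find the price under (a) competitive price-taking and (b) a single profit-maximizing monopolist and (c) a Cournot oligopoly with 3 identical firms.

Competition: P = 79; Monopoly: P = 89.25; Cournot: P = 84.125

Under competition P = MC = 79, so Q = (99.5 − 79)/1.5 = 41/3.
Monopoly sets MR = MC: 99.5 − 3Q = 79 ⇒ Q = 41/6, P = 99.5 − 1.5·41/6 = 89.25.
Cournot with 3 identical firms: the symmetric best-response condition is 99.5 − 6q = 79. Each firm produces q = 41/12, total output Q = 10.25, price P = 84.125.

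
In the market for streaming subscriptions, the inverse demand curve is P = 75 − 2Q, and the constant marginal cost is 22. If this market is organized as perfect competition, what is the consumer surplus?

Competitive firms price at marginal cost: P = 22, giving Q = 26.5.
CS = ½·(75 − 22)·26.5 = 702.25.

CS = 702.25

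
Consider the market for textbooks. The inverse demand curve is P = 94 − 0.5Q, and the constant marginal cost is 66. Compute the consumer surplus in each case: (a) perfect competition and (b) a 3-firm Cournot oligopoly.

Under competition P = MC = 66, so Q = (94 − 66)/0.5 = 56.
CS = ½·(94 − 66)·56 = 784.
Cournot with 3 identical firms: the symmetric best-response condition is 94 − 2q = 66. Each firm produces q = 14, total output Q = 42, price P = 73.
CS = ½·(94 − 73)·42 = 441.

Competition: CS = 784; Cournot: CS = 441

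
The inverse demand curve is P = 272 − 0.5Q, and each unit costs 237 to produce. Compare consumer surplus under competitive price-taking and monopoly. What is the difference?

Under competition P = MC = 237, so Q = (272 − 237)/0.5 = 70.
CS = ½·(272 − 237)·70 = 1225.
A monopolist chooses Q where MR = MC. MR = 272 − Q; setting this equal to 237 gives Q = 35 and P = 254.5.
CS = ½·(272 − 254.5)·35 = 306.25.
Change in consumer surplus: 306.25 − 1225 = −918.75.

CS falls by 918.75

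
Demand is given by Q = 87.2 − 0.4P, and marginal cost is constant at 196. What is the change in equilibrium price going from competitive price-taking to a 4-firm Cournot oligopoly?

Inverting demand: P = 218 − 2.5Q.
Under competition P = MC = 196, so Q = (218 − 196)/2.5 = 8.8.
Cournot with 4 identical firms: the symmetric best-response condition is 218 − 12.5q = 196. Each firm produces q = 1.76, total output Q = 7.04, price P = 200.4.
Change in equilibrium price: 200.4 − 196 = 4.4.

Equilibrium price rises by 4.4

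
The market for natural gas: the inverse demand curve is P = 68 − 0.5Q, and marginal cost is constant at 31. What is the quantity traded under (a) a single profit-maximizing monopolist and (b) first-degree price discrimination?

Monopoly: Q = 37; Perfect PD: Q = 74

A monopolist chooses Q where MR = MC. MR = 68 − Q; setting this equal to 31 gives Q = 37 and P = 49.5.
Under first-degree price discrimination the firm charges each unit its demand price and produces up to where P = MC, i.e. Q = 74. Consumer surplus is zero; producer surplus equals total surplus.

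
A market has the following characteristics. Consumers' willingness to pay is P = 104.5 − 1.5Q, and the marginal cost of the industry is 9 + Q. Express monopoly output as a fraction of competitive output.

The monopolist equates marginal revenue to marginal cost: 104.5 − 3Q = 9 + Q, so Q = 23.875. From demand, P = 1099/16.
Under competition P = MC: 104.5 − 1.5Q = 9 + Q ⇒ Q = 38.2, P = 47.2.
Ratio Q_m/Q_c = 23.875/38.2 = 0.625.

Q_m/Q_c = 0.625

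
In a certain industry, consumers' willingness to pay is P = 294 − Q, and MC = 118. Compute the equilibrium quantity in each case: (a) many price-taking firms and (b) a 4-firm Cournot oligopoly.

Competition: Q = 176; Cournot: Q = 140.8

Competitive firms price at marginal cost: P = 118, giving Q = 176.
In a 4-firm Cournot equilibrium, symmetry and the first-order condition give q = (294 − 118)/(5) = 35.2. So Q = 140.8 and P = 153.2.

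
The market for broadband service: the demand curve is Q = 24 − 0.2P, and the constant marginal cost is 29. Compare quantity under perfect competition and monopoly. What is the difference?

Q falls by 9.1

Inverting demand: P = 120 − 5Q.
Perfect competition: P = MC = 29, so 120 − 5Q = 29 and Q = 18.2.
Monopoly sets MR = MC: 120 − 10Q = 29 ⇒ Q = 9.1, P = 120 − 5·9.1 = 74.5.
Change in quantity: 9.1 − 18.2 = −9.1.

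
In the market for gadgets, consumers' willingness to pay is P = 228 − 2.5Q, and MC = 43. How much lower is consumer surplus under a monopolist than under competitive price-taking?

Under competition P = MC = 43, so Q = (228 − 43)/2.5 = 74.
CS = ½·(228 − 43)·74 = 6845.
The monopolist equates marginal revenue to marginal cost: 228 − 5Q = 43, so Q = 37. From demand, P = 135.5.
CS = ½·(228 − 135.5)·37 = 1711.25.
Change in consumer surplus: 1711.25 − 6845 = −5133.75.

CS falls by 5133.75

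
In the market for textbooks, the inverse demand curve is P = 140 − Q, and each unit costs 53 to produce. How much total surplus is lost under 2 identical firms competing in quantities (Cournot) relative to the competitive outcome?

Perfect competition: P = MC = 53, so 140 − Q = 53 and Q = 87.
In a 2-firm Cournot equilibrium, symmetry and the first-order condition give q = (140 − 53)/(3) = 29. So Q = 58 and P = 82.
DWL is the triangle between Q = 58 and Q = 87: ½·(87 − 58)·(82 − 53) = 420.5.

DWL = 420.5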